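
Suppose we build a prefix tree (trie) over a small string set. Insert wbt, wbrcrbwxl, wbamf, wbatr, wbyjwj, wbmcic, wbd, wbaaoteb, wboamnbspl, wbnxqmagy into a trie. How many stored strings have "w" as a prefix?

Filter for entries beginning with "w":
Words under "w": wbaaoteb, wbamf, wbatr, wbd, wbmcic, wbnxqmagy, wboamnbspl, wbrcrbwxl, wbt, wbyjwj
Count: 10

10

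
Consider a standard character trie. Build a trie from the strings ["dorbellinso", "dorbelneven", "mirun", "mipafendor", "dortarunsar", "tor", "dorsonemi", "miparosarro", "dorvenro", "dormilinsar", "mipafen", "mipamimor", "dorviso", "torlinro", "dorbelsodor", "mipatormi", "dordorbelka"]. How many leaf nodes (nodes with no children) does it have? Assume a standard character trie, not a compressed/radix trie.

A leaf is a node with no children — equivalently, the end of a word that is not a proper prefix of any other stored word.
Those words: "dorbellinso", "dorbelneven", "dorbelsodor", "dordorbelka", "dormilinsar", "dorsonemi", "dortarunsar", "dorvenro", "dorviso", "mipafendor", "mipamimor", "miparosarro", "mipatormi", "mirun", "torlinro"
Leaf count: 15

15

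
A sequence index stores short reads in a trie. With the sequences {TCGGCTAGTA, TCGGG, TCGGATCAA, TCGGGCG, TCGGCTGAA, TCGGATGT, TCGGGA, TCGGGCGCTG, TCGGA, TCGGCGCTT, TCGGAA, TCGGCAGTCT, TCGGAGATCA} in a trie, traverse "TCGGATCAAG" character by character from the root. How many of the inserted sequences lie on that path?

Check each prefix of "TCGGATCAAG" against the stored set — each match is an end-marker on the path.
Prefixes of the query that are stored words: "TCGGA", "TCGGATCAA"
Count: 2

2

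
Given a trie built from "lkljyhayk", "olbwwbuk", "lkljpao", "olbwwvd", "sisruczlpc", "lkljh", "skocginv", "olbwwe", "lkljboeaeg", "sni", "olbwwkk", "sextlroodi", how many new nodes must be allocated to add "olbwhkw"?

The longest prefix of "olbwhkw" already in the trie is "olbw" (length 4).
Each of the 3 remaining characters creates one node.

3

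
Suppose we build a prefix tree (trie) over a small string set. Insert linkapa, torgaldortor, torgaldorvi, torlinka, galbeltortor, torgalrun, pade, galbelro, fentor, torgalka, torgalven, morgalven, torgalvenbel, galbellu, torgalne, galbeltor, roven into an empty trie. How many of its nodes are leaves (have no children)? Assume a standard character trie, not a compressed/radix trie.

A leaf is a node with no children — equivalently, the end of a word that is not a proper prefix of any other stored word.
Those words: "fentor", "galbellu", "galbelro", "galbeltortor", "linkapa", "morgalven", "pade", "roven", "torgaldortor", "torgaldorvi", "torgalka", "torgalne", "torgalrun", "torgalvenbel", "torlinka"
Leaf count: 15

15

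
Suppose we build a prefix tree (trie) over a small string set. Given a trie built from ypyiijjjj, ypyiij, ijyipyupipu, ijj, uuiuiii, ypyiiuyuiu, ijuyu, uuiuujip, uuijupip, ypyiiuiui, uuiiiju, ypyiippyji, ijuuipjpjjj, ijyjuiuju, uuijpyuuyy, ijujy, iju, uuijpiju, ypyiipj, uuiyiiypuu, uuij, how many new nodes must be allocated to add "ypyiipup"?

2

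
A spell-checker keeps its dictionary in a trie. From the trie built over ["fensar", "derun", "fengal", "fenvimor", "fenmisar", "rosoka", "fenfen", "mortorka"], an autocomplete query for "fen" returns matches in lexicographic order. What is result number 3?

fenmisar

Filter for "fen…" and sort: "fenfen", "fengal", "fenmisar", "fensar", "fenvimor"
Position 3: fenmisar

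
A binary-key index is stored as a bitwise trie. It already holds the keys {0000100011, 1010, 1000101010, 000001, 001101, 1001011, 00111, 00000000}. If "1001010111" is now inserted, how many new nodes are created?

"100101" is already a path in the trie; the remaining "0111" must be added.
Each of the 4 remaining characters creates one node.

4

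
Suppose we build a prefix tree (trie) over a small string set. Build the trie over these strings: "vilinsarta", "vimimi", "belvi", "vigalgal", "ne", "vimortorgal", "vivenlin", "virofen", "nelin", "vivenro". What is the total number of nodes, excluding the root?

Trace insertions, counting only characters that open a new branch:
  "vilinsarta" → 10 new (v, i, l, i, n, s, a, r, t, a)
  "vimimi" → prefix "vi" already present; 4 new (m, i, m, i)
  "belvi" → 5 new (b, e, l, v, i)
  "vigalgal" → prefix "vi" already present; 6 new (g, a, l, g, a, l)
  "ne" → 2 new (n, e)
  "vimortorgal" → prefix "vim" already present; 8 new (o, r, t, o, r, g, a, l)
  "vivenlin" → prefix "vi" already present; 6 new (v, e, n, l, i, n)
  "virofen" → prefix "vi" already present; 5 new (r, o, f, e, n)
  "nelin" → prefix "ne" already present; 3 new (l, i, n)
  "vivenro" → prefix "viven" already present; 2 new (r, o)
Total nodes = 10 + 4 + 5 + 6 + 2 + 8 + 6 + 5 + 3 + 2 = 51

51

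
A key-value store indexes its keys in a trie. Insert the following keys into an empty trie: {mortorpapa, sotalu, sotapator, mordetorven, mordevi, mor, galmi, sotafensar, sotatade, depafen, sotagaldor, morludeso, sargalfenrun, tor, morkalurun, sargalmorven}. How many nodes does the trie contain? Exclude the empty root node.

92

Trace insertions, counting only characters that open a new branch:
  "mortorpapa" → 10 new (m, o, r, t, o, r, p, a, p, a)
  "sotalu" → 6 new (s, o, t, a, l, u)
  "sotapator" → prefix "sota" already present; 5 new (p, a, t, o, r)
  "mordetorven" → prefix "mor" already present; 8 new (d, e, t, o, r, v, e, n)
  "mordevi" → prefix "morde" already present; 2 new (v, i)
  "mor" → prefix "mor" already present; 0 new (none)
  "galmi" → 5 new (g, a, l, m, i)
  "sotafensar" → prefix "sota" already present; 6 new (f, e, n, s, a, r)
  "sotatade" → prefix "sota" already present; 4 new (t, a, d, e)
  "depafen" → 7 new (d, e, p, a, f, e, n)
  "sotagaldor" → prefix "sota" already present; 6 new (g, a, l, d, o, r)
  "morludeso" → prefix "mor" already present; 6 new (l, u, d, e, s, o)
  "sargalfenrun" → prefix "s" already present; 11 new (a, r, g, a, l, f, e, n, r, u, n)
  "tor" → 3 new (t, o, r)
  "morkalurun" → prefix "mor" already present; 7 new (k, a, l, u, r, u, n)
  "sargalmorven" → prefix "sargal" already present; 6 new (m, o, r, v, e, n)
Total nodes = 10 + 6 + 5 + 8 + 2 + 0 + 5 + 6 + 4 + 7 + 6 + 6 + 11 + 3 + 7 + 6 = 92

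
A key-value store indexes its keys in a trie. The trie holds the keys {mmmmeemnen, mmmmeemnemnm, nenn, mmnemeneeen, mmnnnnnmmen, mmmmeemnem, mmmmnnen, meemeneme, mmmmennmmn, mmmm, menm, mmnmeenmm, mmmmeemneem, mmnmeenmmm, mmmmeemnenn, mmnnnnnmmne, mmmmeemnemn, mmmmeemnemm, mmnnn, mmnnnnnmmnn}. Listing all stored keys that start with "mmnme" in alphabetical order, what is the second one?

Filter for "mmnme…" and sort: "mmnmeenmm", "mmnmeenmmm"
The 2nd is mmnmeenmmm.

mmnmeenmmm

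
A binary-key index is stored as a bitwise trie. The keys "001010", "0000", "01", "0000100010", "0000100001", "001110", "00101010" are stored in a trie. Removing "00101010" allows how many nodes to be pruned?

Walk "00101010" from the leaf back toward the root, removing each node that no remaining word uses.
The suffix "10" (2 nodes) is used only by "00101010"; "001010" is itself a stored word, so pruning stops there.
Nodes removed: 2

2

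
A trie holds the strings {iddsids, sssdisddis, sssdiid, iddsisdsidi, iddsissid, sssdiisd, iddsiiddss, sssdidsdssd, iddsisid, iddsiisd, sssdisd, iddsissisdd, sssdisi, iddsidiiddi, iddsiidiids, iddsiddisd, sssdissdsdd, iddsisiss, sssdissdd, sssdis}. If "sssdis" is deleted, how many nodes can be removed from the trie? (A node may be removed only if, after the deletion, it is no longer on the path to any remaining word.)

0

Walk "sssdis" from the leaf back toward the root, removing each node that no remaining word uses.
Every node on "sssdis" is still needed (e.g. by "sssdisddis"), so nothing is freed.
Nodes removed: 0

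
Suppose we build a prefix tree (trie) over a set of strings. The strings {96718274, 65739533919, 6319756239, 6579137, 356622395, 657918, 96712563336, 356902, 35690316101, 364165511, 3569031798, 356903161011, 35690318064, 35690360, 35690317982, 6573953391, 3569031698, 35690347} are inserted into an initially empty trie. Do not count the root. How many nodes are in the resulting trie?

For each word, the new-node count is its length minus the longest prefix already in the trie:
  "96718274" → 8 new (9, 6, 7, 1, 8, 2, 7, 4)
  "65739533919" → 11 new (6, 5, 7, 3, 9, 5, 3, 3, 9, 1, 9)
  "6319756239" → prefix "6" already present; 9 new (3, 1, 9, 7, 5, 6, 2, 3, 9)
  "6579137" → prefix "657" already present; 4 new (9, 1, 3, 7)
  "356622395" → 9 new (3, 5, 6, 6, 2, 2, 3, 9, 5)
  "657918" → prefix "65791" already present; 1 new (8)
  "96712563336" → prefix "9671" already present; 7 new (2, 5, 6, 3, 3, 3, 6)
  "356902" → prefix "356" already present; 3 new (9, 0, 2)
  "35690316101" → prefix "35690" already present; 6 new (3, 1, 6, 1, 0, 1)
  "364165511" → prefix "3" already present; 8 new (6, 4, 1, 6, 5, 5, 1, 1)
  "3569031798" → prefix "3569031" already present; 3 new (7, 9, 8)
  "356903161011" → prefix "35690316101" already present; 1 new (1)
  "35690318064" → prefix "3569031" already present; 4 new (8, 0, 6, 4)
  "35690360" → prefix "356903" already present; 2 new (6, 0)
  "35690317982" → prefix "3569031798" already present; 1 new (2)
  "6573953391" → prefix "6573953391" already present; 0 new (none)
  "3569031698" → prefix "35690316" already present; 2 new (9, 8)
  "35690347" → prefix "356903" already present; 2 new (4, 7)
Total nodes = 8 + 11 + 9 + 4 + 9 + 1 + 7 + 3 + 6 + 8 + 3 + 1 + 4 + 2 + 1 + 0 + 2 + 2 = 81

81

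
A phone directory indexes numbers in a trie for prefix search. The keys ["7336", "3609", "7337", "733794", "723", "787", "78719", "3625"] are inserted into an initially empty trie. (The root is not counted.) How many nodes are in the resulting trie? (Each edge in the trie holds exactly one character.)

Trie structure (* marks end of a word):
(root)
├─ 3
│  └─ 6
│     ├─ 0
│     │  └─ 9 *
│     └─ 2
│        └─ 5 *
└─ 7
   ├─ 2
   │  └─ 3 *
   ├─ 3
   │  └─ 3
   │     ├─ 6 *
   │     └─ 7 *
   │        └─ 9
   │           └─ 4 *
   └─ 8
      └─ 7 *
         └─ 1
            └─ 9 *
Counting every labelled node above: 19.

19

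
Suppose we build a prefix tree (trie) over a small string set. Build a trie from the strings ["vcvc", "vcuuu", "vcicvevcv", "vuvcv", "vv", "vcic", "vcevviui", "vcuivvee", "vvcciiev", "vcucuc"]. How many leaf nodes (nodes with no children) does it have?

A leaf is a node with no children — equivalently, the end of a word that is not a proper prefix of any other stored word.
Those words: "vcevviui", "vcicvevcv", "vcucuc", "vcuivvee", "vcuuu", "vcvc", "vuvcv", "vvcciiev"
Leaf count: 8

8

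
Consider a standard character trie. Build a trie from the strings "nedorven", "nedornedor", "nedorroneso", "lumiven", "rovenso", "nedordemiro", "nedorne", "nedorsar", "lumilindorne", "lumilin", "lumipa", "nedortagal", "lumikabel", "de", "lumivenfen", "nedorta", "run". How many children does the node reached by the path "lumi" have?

Walk "lumi" from the root, arriving at one node.
Characters that immediately follow "lumi" among the stored strings: {k, l, p, v}.
That node has 4 child edges.

4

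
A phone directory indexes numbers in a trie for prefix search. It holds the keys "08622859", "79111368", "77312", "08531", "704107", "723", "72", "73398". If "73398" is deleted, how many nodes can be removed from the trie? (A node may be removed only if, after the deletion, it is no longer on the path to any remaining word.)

4

A node on "73398"'s path can go only if nothing else ends at it or branches off below it.
The suffix "3398" (4 nodes) is used only by "73398"; the node for "7" still has the child "9", so pruning stops there.
Nodes removed: 4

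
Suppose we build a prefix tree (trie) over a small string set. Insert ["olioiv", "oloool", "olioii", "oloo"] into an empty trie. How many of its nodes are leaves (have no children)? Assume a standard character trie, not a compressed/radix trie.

A leaf is a node with no children — equivalently, the end of a word that is not a proper prefix of any other stored word.
Those words: "olioii", "olioiv", "oloool"
Leaf count: 3

3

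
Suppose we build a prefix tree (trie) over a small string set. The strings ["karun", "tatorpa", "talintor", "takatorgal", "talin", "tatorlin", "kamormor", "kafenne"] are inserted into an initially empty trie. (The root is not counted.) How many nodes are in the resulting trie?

Count nodes per top-level branch (shared prefixes stored once):
  'k'-branch (kafenne, kamormor, karun): 16 nodes
  't'-branch (takatorgal, talin, talintor, tatorlin, tatorpa): 24 nodes
Sum: 40

40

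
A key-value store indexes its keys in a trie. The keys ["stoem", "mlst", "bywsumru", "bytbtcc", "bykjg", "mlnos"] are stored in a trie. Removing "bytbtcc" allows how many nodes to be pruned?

A node on "bytbtcc"'s path can go only if nothing else ends at it or branches off below it.
The suffix "tbtcc" (5 nodes) is used only by "bytbtcc"; the node for "by" still has the child "w", so pruning stops there.
Nodes removed: 5

5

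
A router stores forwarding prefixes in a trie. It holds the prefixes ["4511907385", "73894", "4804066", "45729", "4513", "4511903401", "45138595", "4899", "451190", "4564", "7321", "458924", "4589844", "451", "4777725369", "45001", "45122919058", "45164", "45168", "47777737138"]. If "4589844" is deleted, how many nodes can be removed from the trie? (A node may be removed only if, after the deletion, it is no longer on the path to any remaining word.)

3

After clearing the end-marker at "4589844", prune upward until reaching a node still needed by another word.
The suffix "844" (3 nodes) is used only by "4589844"; the node for "4589" still has the child "2", so pruning stops there.
Nodes removed: 3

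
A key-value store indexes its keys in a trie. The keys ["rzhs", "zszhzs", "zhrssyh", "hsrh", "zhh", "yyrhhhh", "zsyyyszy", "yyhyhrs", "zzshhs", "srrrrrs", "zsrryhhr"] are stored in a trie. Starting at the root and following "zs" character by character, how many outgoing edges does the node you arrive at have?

3

The children of the "zs" node are the distinct next characters among strings starting with "zs".
Distinct next characters after "zs": r, y, z.
That node has 3 child edges.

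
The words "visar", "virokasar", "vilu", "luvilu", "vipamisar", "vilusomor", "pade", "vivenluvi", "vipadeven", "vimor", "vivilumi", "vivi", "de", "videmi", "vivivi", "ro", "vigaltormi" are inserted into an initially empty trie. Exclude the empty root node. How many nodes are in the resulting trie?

74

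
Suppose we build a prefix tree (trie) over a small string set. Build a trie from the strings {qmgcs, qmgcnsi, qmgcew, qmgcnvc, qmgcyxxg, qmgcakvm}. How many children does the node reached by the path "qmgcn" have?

2

The children of the "qmgcn" node are the distinct next characters among strings starting with "qmgcn".
Distinct next characters after "qmgcn": s, v.
That node has 2 child edges.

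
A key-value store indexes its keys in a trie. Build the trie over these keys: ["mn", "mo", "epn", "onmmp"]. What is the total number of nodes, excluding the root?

11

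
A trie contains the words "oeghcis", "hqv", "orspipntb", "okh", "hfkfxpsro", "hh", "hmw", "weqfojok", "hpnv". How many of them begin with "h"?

5

Traverse to the node for "h", then collect every word in that subtree.
Matches: "hfkfxpsro", "hh", "hmw", "hpnv", "hqv"
Count: 5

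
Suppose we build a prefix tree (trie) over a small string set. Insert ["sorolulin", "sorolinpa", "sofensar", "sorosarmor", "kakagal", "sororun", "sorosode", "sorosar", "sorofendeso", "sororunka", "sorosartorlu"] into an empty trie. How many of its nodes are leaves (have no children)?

9

A leaf is a node with no children — equivalently, the end of a word that is not a proper prefix of any other stored word.
Those words: "kakagal", "sofensar", "sorofendeso", "sorolinpa", "sorolulin", "sororunka", "sorosarmor", "sorosartorlu", "sorosode"
Leaf count: 9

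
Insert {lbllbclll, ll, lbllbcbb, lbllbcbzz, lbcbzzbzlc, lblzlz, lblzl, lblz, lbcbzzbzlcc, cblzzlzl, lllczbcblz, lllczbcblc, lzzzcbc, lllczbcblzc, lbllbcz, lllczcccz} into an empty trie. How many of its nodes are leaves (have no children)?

A leaf is a node with no children — equivalently, the end of a word that is not a proper prefix of any other stored word.
Those words: "cblzzlzl", "lbcbzzbzlcc", "lbllbcbb", "lbllbcbzz", "lbllbclll", "lbllbcz", "lblzlz", "lllczbcblc", "lllczbcblzc", "lllczcccz", "lzzzcbc"
Leaf count: 11

11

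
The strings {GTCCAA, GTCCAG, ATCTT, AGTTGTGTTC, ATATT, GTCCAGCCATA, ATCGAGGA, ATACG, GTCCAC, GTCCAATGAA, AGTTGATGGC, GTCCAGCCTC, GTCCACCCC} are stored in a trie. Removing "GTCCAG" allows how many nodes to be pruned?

Walk "GTCCAG" from the leaf back toward the root, removing each node that no remaining word uses.
Every node on "GTCCAG" is still needed (e.g. by "GTCCAGCCATA"), so nothing is freed.
Nodes removed: 0

0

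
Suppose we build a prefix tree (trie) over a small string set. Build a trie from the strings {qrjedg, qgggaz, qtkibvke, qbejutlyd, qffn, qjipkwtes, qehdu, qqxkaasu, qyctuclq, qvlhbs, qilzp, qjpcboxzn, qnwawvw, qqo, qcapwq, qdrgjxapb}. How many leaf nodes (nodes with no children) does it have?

Leaves are exactly the stored words that no other stored word extends.
Those words: "qbejutlyd", "qcapwq", "qdrgjxapb", "qehdu", "qffn", "qgggaz", "qilzp", "qjipkwtes", "qjpcboxzn", "qnwawvw", "qqo", "qqxkaasu", "qrjedg", "qtkibvke", "qvlhbs", "qyctuclq"
Leaf count: 16

16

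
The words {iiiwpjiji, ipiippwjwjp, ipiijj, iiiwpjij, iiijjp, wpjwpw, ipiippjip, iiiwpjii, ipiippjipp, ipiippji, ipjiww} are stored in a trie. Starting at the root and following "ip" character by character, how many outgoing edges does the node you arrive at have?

Follow the path "ip" to its node, then look at its outgoing edges.
Distinct next characters after "ip": i, j.
That node has 2 child edges.

2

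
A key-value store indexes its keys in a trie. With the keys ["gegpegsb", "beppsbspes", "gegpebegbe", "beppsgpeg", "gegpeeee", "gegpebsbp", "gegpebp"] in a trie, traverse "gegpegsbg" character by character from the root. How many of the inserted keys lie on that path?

Traverse "gegpegsbg" character by character; count nodes along the way that are marked as word ends.
Prefixes of the query that are stored words: "gegpegsb"
Count: 1

1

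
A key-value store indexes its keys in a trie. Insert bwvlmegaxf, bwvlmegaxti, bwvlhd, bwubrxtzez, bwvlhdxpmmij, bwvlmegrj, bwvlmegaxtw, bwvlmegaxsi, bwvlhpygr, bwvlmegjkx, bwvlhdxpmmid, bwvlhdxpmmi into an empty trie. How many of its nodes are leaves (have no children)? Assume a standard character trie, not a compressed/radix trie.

Leaves are exactly the stored words that no other stored word extends.
Those words: "bwubrxtzez", "bwvlhdxpmmid", "bwvlhdxpmmij", "bwvlhpygr", "bwvlmegaxf", "bwvlmegaxsi", "bwvlmegaxti", "bwvlmegaxtw", "bwvlmegjkx", "bwvlmegrj"
Leaf count: 10

10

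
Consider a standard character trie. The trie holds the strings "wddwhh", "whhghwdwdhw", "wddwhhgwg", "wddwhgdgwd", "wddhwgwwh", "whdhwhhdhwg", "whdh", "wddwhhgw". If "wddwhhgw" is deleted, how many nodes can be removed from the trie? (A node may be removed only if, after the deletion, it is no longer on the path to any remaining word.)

0

Walk "wddwhhgw" from the leaf back toward the root, removing each node that no remaining word uses.
Every node on "wddwhhgw" is still needed (e.g. by "wddwhhgwg"), so nothing is freed.
Nodes removed: 0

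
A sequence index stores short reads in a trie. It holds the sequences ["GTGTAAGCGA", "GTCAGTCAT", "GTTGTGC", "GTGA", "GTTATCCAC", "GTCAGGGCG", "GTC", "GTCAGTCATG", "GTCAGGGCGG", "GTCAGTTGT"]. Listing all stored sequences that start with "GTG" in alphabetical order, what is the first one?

GTGA

DFS of the "GTG" subtree visits, in order: "GTGA", "GTGTAAGCGA"
The 1st is GTGA.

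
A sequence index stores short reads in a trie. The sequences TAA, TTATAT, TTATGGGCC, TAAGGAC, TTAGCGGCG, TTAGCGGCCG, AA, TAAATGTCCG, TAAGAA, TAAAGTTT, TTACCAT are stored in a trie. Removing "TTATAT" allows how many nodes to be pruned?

2

A node on "TTATAT"'s path can go only if nothing else ends at it or branches off below it.
The suffix "AT" (2 nodes) is used only by "TTATAT"; the node for "TTAT" still has the child "G", so pruning stops there.
Nodes removed: 2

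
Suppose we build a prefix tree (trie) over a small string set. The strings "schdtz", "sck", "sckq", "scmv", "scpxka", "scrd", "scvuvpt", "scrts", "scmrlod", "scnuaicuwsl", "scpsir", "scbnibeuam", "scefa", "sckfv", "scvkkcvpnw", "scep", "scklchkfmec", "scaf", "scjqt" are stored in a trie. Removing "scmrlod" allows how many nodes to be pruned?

4

A node on "scmrlod"'s path can go only if nothing else ends at it or branches off below it.
The suffix "rlod" (4 nodes) is used only by "scmrlod"; the node for "scm" still has the child "v", so pruning stops there.
Nodes removed: 4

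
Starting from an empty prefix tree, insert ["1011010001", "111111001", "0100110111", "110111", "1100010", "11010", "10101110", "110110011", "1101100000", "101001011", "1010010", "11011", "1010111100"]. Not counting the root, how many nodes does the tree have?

57

Count nodes per top-level branch (shared prefixes stored once):
  '0'-branch (0100110111): 10 nodes
  '1'-branch (1010010, 101001011, 10101110, 1010111100, 1011010001, 1100010, 11010, 11011, 1101100000, 110110011, 110111, 111111001): 47 nodes
Sum: 57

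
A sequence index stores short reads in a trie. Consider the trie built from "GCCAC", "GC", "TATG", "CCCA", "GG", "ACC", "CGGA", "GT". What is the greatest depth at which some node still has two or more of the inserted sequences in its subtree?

2

The deepest shared node is where two words last agree before diverging.
e.g. "GC" and "GCCAC" share the prefix "GC" of length 2; no pair shares a longer one.
Longest shared-prefix length: 2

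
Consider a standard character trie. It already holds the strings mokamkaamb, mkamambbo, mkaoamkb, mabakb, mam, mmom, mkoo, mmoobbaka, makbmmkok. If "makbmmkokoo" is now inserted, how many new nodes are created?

2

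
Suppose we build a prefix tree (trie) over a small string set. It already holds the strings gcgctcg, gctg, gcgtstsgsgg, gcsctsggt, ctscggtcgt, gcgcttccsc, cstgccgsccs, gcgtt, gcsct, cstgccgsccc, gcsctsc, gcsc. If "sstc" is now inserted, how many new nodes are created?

4

No existing word starts with "s", so every character of "sstc" needs a new node.
4 − 0 = 4 new nodes.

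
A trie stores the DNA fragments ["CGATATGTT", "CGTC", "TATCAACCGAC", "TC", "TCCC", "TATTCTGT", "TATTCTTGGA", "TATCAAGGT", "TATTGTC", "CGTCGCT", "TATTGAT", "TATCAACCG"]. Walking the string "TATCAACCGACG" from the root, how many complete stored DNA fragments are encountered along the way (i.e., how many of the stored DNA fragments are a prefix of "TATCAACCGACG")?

2

Traverse "TATCAACCGACG" character by character; count nodes along the way that are marked as word ends.
Prefixes of the query that are stored words: "TATCAACCG", "TATCAACCGAC"
Count: 2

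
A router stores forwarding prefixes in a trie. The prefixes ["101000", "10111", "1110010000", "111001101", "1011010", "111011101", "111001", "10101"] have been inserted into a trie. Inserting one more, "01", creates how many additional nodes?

Nothing in the trie begins with "0"; the whole of "01" is new.
2 − 0 = 2 new nodes.

2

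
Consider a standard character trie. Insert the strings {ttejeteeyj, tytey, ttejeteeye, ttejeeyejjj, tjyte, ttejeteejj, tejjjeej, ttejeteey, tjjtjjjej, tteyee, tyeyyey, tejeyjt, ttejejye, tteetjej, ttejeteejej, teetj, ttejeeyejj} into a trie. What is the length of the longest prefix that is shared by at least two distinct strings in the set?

10

Equivalently: take the maximum, over all pairs, of their longest common prefix length.
e.g. "ttejeeyejj" and "ttejeeyejjj" share the prefix "ttejeeyejj" of length 10; no pair shares a longer one.
Longest shared-prefix length: 10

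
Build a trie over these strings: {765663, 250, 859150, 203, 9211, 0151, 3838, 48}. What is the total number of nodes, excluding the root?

Count nodes per top-level branch (shared prefixes stored once):
  '0'-branch (0151): 4 nodes
  '2'-branch (203, 250): 5 nodes
  '3'-branch (3838): 4 nodes
  '4'-branch (48): 2 nodes
  '7'-branch (765663): 6 nodes
  '8'-branch (859150): 6 nodes
  '9'-branch (9211): 4 nodes
Sum: 31

31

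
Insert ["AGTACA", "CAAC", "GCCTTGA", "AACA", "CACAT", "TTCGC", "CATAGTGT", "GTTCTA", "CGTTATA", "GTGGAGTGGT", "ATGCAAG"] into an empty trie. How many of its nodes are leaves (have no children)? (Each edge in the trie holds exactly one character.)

Leaves are exactly the stored words that no other stored word extends.
Those words: "AACA", "AGTACA", "ATGCAAG", "CAAC", "CACAT", "CATAGTGT", "CGTTATA", "GCCTTGA", "GTGGAGTGGT", "GTTCTA", "TTCGC"
Leaf count: 11

11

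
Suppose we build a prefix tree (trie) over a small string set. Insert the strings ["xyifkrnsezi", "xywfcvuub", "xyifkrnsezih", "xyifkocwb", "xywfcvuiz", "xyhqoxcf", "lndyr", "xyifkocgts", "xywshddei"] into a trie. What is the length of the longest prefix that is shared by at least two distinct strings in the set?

Equivalently: take the maximum, over all pairs, of their longest common prefix length.
e.g. "xyifkrnsezi" and "xyifkrnsezih" share the prefix "xyifkrnsezi" of length 11; no pair shares a longer one.
Longest shared-prefix length: 11

11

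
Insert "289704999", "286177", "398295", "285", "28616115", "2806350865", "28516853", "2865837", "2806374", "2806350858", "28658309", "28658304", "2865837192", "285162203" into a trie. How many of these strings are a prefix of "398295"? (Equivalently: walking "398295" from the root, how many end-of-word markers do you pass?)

Check each prefix of "398295" against the stored set — each match is an end-marker on the path.
Prefixes of the query that are stored words: "398295"
Count: 1

1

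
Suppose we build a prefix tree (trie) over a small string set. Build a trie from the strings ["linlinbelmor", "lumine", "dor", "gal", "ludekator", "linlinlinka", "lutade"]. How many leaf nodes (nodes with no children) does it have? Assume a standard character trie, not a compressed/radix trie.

7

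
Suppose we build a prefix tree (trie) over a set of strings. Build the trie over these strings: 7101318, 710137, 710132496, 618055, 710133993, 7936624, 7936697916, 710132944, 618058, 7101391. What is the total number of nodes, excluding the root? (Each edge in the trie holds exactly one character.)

39

Count nodes per top-level branch (shared prefixes stored once):
  '6'-branch (618055, 618058): 7 nodes
  '7'-branch (7101318, 710132496, 710132944, 710133993, 710137, 7101391, 7936624, 7936697916): 32 nodes
Sum: 39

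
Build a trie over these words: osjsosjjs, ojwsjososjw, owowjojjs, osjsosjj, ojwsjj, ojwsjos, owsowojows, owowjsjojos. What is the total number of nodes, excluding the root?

42

Trace insertions, counting only characters that open a new branch:
  "osjsosjjs" → 9 new (o, s, j, s, o, s, j, j, s)
  "ojwsjososjw" → prefix "o" already present; 10 new (j, w, s, j, o, s, o, s, j, w)
  "owowjojjs" → prefix "o" already present; 8 new (w, o, w, j, o, j, j, s)
  "osjsosjj" → prefix "osjsosjj" already present; 0 new (none)
  "ojwsjj" → prefix "ojwsj" already present; 1 new (j)
  "ojwsjos" → prefix "ojwsjos" already present; 0 new (none)
  "owsowojows" → prefix "ow" already present; 8 new (s, o, w, o, j, o, w, s)
  "owowjsjojos" → prefix "owowj" already present; 6 new (s, j, o, j, o, s)
Total nodes = 9 + 10 + 8 + 0 + 1 + 0 + 8 + 6 = 42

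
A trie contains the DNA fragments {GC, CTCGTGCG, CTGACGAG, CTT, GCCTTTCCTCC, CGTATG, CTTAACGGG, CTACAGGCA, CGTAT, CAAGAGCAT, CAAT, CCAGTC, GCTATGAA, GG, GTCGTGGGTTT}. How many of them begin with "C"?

Walk to "C"; the words in its subtree are exactly those with that prefix.
Matches: "CAAGAGCAT", "CAAT", "CCAGTC", "CGTAT", "CGTATG", "CTACAGGCA", "CTCGTGCG", "CTGACGAG", "CTT", "CTTAACGGG"
Count: 10

10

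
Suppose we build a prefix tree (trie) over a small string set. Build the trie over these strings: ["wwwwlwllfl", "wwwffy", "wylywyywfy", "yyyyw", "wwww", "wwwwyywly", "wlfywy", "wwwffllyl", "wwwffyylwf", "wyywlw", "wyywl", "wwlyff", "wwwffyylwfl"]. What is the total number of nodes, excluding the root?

54

Trace insertions, counting only characters that open a new branch:
  "wwwwlwllfl" → 10 new (w, w, w, w, l, w, l, l, f, l)
  "wwwffy" → prefix "www" already present; 3 new (f, f, y)
  "wylywyywfy" → prefix "w" already present; 9 new (y, l, y, w, y, y, w, f, y)
  "yyyyw" → 5 new (y, y, y, y, w)
  "wwww" → prefix "wwww" already present; 0 new (none)
  "wwwwyywly" → prefix "wwww" already present; 5 new (y, y, w, l, y)
  "wlfywy" → prefix "w" already present; 5 new (l, f, y, w, y)
  "wwwffllyl" → prefix "wwwff" already present; 4 new (l, l, y, l)
  "wwwffyylwf" → prefix "wwwffy" already present; 4 new (y, l, w, f)
  "wyywlw" → prefix "wy" already present; 4 new (y, w, l, w)
  "wyywl" → prefix "wyywl" already present; 0 new (none)
  "wwlyff" → prefix "ww" already present; 4 new (l, y, f, f)
  "wwwffyylwfl" → prefix "wwwffyylwf" already present; 1 new (l)
Total nodes = 10 + 3 + 9 + 5 + 0 + 5 + 5 + 4 + 4 + 4 + 0 + 4 + 1 = 54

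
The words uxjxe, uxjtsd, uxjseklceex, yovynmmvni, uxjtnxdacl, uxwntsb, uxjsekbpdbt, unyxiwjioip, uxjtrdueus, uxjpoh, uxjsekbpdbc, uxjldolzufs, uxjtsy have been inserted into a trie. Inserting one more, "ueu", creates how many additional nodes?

"u" is already a path in the trie; the remaining "eu" must be added.
So 3 − 1 = 2 new nodes.

2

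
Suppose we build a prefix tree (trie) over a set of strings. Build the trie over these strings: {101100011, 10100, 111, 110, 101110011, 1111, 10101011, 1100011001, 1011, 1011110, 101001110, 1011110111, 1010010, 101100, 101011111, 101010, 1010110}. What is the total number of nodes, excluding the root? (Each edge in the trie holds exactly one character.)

For each word, the new-node count is its length minus the longest prefix already in the trie:
  "101100011" → 9 new (1, 0, 1, 1, 0, 0, 0, 1, 1)
  "10100" → prefix "101" already present; 2 new (0, 0)
  "111" → prefix "1" already present; 2 new (1, 1)
  "110" → prefix "11" already present; 1 new (0)
  "101110011" → prefix "1011" already present; 5 new (1, 0, 0, 1, 1)
  "1111" → prefix "111" already present; 1 new (1)
  "10101011" → prefix "1010" already present; 4 new (1, 0, 1, 1)
  "1100011001" → prefix "110" already present; 7 new (0, 0, 1, 1, 0, 0, 1)
  "1011" → prefix "1011" already present; 0 new (none)
  "1011110" → prefix "10111" already present; 2 new (1, 0)
  "101001110" → prefix "10100" already present; 4 new (1, 1, 1, 0)
  "1011110111" → prefix "1011110" already present; 3 new (1, 1, 1)
  "1010010" → prefix "101001" already present; 1 new (0)
  "101100" → prefix "101100" already present; 0 new (none)
  "101011111" → prefix "10101" already present; 4 new (1, 1, 1, 1)
  "101010" → prefix "101010" already present; 0 new (none)
  "1010110" → prefix "101011" already present; 1 new (0)
Total nodes = 9 + 2 + 2 + 1 + 5 + 1 + 4 + 7 + 0 + 2 + 4 + 3 + 1 + 0 + 4 + 0 + 1 = 46

46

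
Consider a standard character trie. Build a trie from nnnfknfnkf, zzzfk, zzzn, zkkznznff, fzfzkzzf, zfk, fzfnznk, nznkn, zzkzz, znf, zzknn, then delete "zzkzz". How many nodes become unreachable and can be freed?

Walk "zzkzz" from the leaf back toward the root, removing each node that no remaining word uses.
The suffix "zz" (2 nodes) is used only by "zzkzz"; the node for "zzk" still has the child "n", so pruning stops there.
Nodes removed: 2

2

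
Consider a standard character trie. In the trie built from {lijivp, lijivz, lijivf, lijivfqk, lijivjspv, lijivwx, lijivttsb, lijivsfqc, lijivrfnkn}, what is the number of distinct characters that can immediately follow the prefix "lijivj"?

The children of the "lijivj" node are the distinct next characters among strings starting with "lijivj".
Distinct next characters after "lijivj": s.
That node has 1 child edge.

1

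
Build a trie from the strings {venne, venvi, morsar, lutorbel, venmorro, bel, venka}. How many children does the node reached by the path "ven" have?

4

Follow the path "ven" to its node, then look at its outgoing edges.
Characters that immediately follow "ven" among the stored strings: {k, m, n, v}.
That node has 4 child edges.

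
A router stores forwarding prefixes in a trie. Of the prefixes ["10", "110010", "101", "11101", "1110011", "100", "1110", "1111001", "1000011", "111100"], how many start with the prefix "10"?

4

Walk to "10"; the words in its subtree are exactly those with that prefix.
Words under "10": 10, 100, 1000011, 101
Count: 4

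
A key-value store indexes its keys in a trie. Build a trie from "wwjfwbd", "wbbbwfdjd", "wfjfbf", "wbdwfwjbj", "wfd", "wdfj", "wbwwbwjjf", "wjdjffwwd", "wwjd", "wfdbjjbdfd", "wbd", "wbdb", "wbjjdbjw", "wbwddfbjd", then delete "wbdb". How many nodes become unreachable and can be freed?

After clearing the end-marker at "wbdb", prune upward until reaching a node still needed by another word.
The suffix "b" (1 node) is used only by "wbdb"; the node for "wbd" still has the child "w", so pruning stops there.
Nodes removed: 1

1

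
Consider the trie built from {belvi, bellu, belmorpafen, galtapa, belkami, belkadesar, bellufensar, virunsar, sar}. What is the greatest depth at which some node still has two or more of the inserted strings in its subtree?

5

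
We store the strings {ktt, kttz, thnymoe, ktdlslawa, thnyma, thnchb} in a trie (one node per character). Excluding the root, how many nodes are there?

22

Insert word by word; a character creates a node only if that edge doesn't already exist:
  "ktt" → 3 new (k, t, t)
  "kttz" → prefix "ktt" already present; 1 new (z)
  "thnymoe" → 7 new (t, h, n, y, m, o, e)
  "ktdlslawa" → prefix "kt" already present; 7 new (d, l, s, l, a, w, a)
  "thnyma" → prefix "thnym" already present; 1 new (a)
  "thnchb" → prefix "thn" already present; 3 new (c, h, b)
Total nodes = 3 + 1 + 7 + 7 + 1 + 3 = 22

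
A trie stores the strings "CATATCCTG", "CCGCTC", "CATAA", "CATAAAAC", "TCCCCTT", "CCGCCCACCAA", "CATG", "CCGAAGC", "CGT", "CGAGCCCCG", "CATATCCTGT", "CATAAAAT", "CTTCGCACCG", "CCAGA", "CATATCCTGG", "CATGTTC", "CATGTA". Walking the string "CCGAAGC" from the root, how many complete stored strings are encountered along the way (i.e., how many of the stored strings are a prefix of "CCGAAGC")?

Check each prefix of "CCGAAGC" against the stored set — each match is an end-marker on the path.
Prefixes of the query that are stored words: "CCGAAGC"
Count: 1

1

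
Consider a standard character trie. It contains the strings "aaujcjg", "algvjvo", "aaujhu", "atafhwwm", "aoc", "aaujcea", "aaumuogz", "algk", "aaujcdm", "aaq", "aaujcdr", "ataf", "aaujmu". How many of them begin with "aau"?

Walk to "aau"; the words in its subtree are exactly those with that prefix.
Matches: "aaujcdm", "aaujcdr", "aaujcea", "aaujcjg", "aaujhu", "aaujmu", "aaumuogz"
Count: 7

7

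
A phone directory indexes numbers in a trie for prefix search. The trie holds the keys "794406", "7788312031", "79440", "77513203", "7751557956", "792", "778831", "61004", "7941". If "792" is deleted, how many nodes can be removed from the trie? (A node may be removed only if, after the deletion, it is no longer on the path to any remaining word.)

1

A node on "792"'s path can go only if nothing else ends at it or branches off below it.
The suffix "2" (1 node) is used only by "792"; the node for "79" still has the child "4", so pruning stops there.
Nodes removed: 1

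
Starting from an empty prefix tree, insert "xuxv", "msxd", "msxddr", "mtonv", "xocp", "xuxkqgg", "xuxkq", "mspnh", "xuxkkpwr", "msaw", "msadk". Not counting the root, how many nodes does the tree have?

32

Trie structure (* marks end of a word):
(root)
├─ m
│  ├─ s
│  │  ├─ a
│  │  │  ├─ d
│  │  │  │  └─ k *
│  │  │  └─ w *
│  │  ├─ p
│  │  │  └─ n
│  │  │     └─ h *
│  │  └─ x
│  │     └─ d *
│  │        └─ d
│  │           └─ r *
│  └─ t
│     └─ o
│        └─ n
│           └─ v *
└─ x
   ├─ o
   │  └─ c
   │     └─ p *
   └─ u
      └─ x
         ├─ k
         │  ├─ k
         │  │  └─ p
         │  │     └─ w
         │  │        └─ r *
         │  └─ q *
         │     └─ g
         │        └─ g *
         └─ v *
Counting every labelled node above: 32.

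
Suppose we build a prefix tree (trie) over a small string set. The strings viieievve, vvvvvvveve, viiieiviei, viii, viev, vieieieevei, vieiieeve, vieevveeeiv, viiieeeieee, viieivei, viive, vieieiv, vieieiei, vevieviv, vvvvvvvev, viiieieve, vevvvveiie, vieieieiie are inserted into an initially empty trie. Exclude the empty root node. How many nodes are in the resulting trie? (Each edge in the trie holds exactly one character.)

Insert word by word; a character creates a node only if that edge doesn't already exist:
  "viieievve" → 9 new (v, i, i, e, i, e, v, v, e)
  "vvvvvvveve" → prefix "v" already present; 9 new (v, v, v, v, v, v, e, v, e)
  "viiieiviei" → prefix "vii" already present; 7 new (i, e, i, v, i, e, i)
  "viii" → prefix "viii" already present; 0 new (none)
  "viev" → prefix "vi" already present; 2 new (e, v)
  "vieieieevei" → prefix "vie" already present; 8 new (i, e, i, e, e, v, e, i)
  "vieiieeve" → prefix "viei" already present; 5 new (i, e, e, v, e)
  "vieevveeeiv" → prefix "vie" already present; 8 new (e, v, v, e, e, e, i, v)
  "viiieeeieee" → prefix "viiie" already present; 6 new (e, e, i, e, e, e)
  "viieivei" → prefix "viiei" already present; 3 new (v, e, i)
  "viive" → prefix "vii" already present; 2 new (v, e)
  "vieieiv" → prefix "vieiei" already present; 1 new (v)
  "vieieiei" → prefix "vieieie" already present; 1 new (i)
  "vevieviv" → prefix "v" already present; 7 new (e, v, i, e, v, i, v)
  "vvvvvvvev" → prefix "vvvvvvvev" already present; 0 new (none)
  "viiieieve" → prefix "viiiei" already present; 3 new (e, v, e)
  "vevvvveiie" → prefix "vev" already present; 7 new (v, v, v, e, i, i, e)
  "vieieieiie" → prefix "vieieiei" already present; 2 new (i, e)
Total nodes = 9 + 9 + 7 + 0 + 2 + 8 + 5 + 8 + 6 + 3 + 2 + 1 + 1 + 7 + 0 + 3 + 7 + 2 = 80

80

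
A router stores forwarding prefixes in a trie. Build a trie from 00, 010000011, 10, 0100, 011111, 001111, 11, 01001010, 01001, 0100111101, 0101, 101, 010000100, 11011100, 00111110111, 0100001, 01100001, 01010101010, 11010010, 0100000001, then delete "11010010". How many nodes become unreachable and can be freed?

Walk "11010010" from the leaf back toward the root, removing each node that no remaining word uses.
The suffix "0010" (4 nodes) is used only by "11010010"; the node for "1101" still has the child "1", so pruning stops there.
Nodes removed: 4

4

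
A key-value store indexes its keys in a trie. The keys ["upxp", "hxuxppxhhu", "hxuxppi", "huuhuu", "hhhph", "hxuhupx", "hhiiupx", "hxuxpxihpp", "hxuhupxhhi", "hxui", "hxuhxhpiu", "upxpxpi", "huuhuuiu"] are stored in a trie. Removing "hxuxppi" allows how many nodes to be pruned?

1

A node on "hxuxppi"'s path can go only if nothing else ends at it or branches off below it.
The suffix "i" (1 node) is used only by "hxuxppi"; the node for "hxuxpp" still has the child "x", so pruning stops there.
Nodes removed: 1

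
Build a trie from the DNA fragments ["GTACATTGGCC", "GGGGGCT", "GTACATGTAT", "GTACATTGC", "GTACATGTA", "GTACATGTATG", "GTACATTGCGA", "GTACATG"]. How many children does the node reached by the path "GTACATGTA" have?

Walk "GTACATGTA" from the root, arriving at one node.
Characters that immediately follow "GTACATGTA" among the stored strings: {T}.
That node has 1 child edge.

1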